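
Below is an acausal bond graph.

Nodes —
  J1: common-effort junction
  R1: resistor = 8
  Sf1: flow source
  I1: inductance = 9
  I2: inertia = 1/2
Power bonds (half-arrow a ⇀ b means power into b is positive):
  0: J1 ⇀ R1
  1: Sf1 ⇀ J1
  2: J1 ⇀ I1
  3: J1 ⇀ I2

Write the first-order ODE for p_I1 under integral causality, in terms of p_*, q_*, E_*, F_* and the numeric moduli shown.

dp_I1/dt = 8*F_Sf1 - 8*p_I1/9 - 16*p_I2

b1 stroke→Sf1  (Sf1 fixes flow; stroke at Sf1)
b2 stroke→I1  (prefer integral on I1)
b3 stroke→I2  (I2 outputs flow p/I2)
b0 stroke→J1  (closing 0-jn rule on J1)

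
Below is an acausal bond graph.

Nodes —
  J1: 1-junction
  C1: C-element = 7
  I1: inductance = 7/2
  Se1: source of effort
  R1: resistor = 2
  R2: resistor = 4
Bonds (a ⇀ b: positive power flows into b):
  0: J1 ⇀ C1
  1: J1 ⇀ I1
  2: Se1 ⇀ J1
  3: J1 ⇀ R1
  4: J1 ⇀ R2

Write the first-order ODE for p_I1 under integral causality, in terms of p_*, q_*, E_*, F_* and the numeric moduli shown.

dp_I1/dt = E_Se1 - 12*p_I1/7 - q_C1/7

β2 →J1  (Se1 fixes effort; stroke away)
β0 →J1  (prefer integral on C1)
β1 →I1  (I1 integral (f out))
β3 →J1  (1-jn J1 has f-setter on 1)
β4 →J1  (J1: bond 1 brought flow, rest push out)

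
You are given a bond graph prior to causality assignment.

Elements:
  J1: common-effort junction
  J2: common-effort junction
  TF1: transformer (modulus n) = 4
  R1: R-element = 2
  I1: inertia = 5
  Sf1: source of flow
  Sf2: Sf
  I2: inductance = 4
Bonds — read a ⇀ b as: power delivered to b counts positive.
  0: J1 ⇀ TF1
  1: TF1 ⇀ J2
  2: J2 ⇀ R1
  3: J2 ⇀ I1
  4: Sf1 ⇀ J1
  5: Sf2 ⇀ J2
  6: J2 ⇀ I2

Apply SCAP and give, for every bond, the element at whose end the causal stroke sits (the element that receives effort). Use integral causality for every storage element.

bond 4 stroke at Sf1  (Sf1 (Sf) sets flow on bond)
bond 5 stroke at Sf2  (Sf2 fixes flow; stroke at Sf2)
bond 0 stroke at J1  (only one effort-in slot at J1)
bond 1 stroke at TF1  (TF1 one-in-one-out from 0)
bond 3 stroke at I1  (I1 outputs flow p/I1)
bond 6 stroke at I2  (I2 integral (f out))
bond 2 stroke at J2  (J2: last free bond brings effort in)

β0 |J1
β1 |TF1
β2 |J2
β3 |I1
β4 |Sf1
β5 |Sf2
β6 |I2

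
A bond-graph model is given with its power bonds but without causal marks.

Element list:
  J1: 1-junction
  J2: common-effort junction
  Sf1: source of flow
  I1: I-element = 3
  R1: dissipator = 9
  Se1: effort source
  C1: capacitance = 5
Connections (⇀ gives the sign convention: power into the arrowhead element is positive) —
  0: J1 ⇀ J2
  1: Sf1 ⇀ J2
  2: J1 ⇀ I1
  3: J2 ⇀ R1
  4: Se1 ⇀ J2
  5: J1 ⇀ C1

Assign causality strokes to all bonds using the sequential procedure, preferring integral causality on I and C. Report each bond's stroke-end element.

#1 →Sf1  (Sf1: flow source, stroke at near end)
#4 →J2  (Se1 fixes effort; stroke away)
#0 →J1  (J2: bond 4 brought effort, rest push out)
#3 →R1  (common-e at J2 fixed by 4)
#2 →I1  (I1 integral (f out))
#5 →J1  (J1: bond 2 brought flow, rest push out)

#0 stroke at J1
#1 stroke at Sf1
#2 stroke at I1
#3 stroke at R1
#4 stroke at J2
#5 stroke at J1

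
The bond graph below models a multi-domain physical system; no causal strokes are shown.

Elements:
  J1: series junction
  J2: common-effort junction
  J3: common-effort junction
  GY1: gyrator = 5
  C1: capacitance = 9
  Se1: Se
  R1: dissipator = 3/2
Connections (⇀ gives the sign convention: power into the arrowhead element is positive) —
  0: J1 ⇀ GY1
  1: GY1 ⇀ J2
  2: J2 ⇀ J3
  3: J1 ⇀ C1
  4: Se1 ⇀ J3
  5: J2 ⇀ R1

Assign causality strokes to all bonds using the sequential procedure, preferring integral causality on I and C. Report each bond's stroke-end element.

b0 →GY1
b1 →GY1
b2 →J2
b3 →J1
b4 →J3
b5 →R1

#4 →J3  (Se1 (Se) sets effort on bond)
#2 →J2  (common-e at J3 fixed by 4)
#1 →GY1  (0-jn J2 has e-setter on 2)
#5 →R1  (J2: bond 2 brought effort, rest push out)
#0 →GY1  (through GY1, causality inverts; strokes same side of GY1)
#3 →J1  (J1: bond 0 brought flow, rest push out)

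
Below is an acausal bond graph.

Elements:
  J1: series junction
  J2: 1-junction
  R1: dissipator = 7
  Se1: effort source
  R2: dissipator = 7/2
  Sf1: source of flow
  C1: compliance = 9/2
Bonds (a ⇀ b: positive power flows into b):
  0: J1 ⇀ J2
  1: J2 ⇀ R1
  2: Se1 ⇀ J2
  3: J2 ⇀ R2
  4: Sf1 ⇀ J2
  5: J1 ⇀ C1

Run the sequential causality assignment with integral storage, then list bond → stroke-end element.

b0 stroke at J2
b1 stroke at J2
b2 stroke at J2
b3 stroke at J2
b4 stroke at Sf1
b5 stroke at J1

b2 →J2  (Se1 fixes effort; stroke away)
b4 →Sf1  (source Sf1 imposes f)
b0 →J2  (common-f at J2 fixed by 4)
b1 →J2  (1-jn J2 has f-setter on 4)
b3 →J2  (J2: bond 4 brought flow, rest push out)
b5 →J1  (1-jn J1 has f-setter on 0)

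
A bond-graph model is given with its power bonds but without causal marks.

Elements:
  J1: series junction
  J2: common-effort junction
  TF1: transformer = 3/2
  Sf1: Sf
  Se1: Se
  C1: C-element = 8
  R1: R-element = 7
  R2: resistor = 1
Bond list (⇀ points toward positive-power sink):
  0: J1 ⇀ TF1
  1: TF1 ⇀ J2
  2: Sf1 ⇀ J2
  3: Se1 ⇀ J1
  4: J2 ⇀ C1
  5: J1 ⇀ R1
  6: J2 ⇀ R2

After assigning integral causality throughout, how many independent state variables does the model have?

1  (C1 all integral)

β2 stroke at Sf1  (source Sf1 imposes f)
β3 stroke at J1  (source Se1 imposes e)
β4 stroke at J2  (prefer integral on C1)
β1 stroke at TF1  (J2 effort already set via bond 4)
β6 stroke at R2  (J2 effort already set via bond 4)
β0 stroke at J1  (TF TF1: opposite of bond 1)
β5 stroke at R1  (closing 1-jn rule on J1)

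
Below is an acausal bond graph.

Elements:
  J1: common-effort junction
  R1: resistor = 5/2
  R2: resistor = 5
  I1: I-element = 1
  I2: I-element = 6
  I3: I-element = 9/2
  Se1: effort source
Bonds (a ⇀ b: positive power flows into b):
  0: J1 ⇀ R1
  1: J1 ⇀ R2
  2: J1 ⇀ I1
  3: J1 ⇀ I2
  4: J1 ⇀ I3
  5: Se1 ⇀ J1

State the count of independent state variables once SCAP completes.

b5 |J1  (Se1 fixes effort; stroke away)
b0 |R1  (J1: bond 5 brought effort, rest push out)
b1 |R2  (0-jn J1 has e-setter on 5)
b2 |I1  (J1: bond 5 brought effort, rest push out)
b3 |I2  (common-e at J1 fixed by 5)
b4 |I3  (J1 effort already set via bond 5)

3  (I1, I2, I3 all integral)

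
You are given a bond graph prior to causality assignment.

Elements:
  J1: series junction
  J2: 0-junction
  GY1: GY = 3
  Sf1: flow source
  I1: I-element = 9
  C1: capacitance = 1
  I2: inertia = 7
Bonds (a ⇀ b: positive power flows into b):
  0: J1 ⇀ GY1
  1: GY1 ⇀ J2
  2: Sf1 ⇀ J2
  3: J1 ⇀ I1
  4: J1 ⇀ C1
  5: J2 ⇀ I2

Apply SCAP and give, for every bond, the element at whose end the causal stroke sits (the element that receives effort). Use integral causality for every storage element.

#0 |J1
#1 |J2
#2 |Sf1
#3 |I1
#4 |J1
#5 |I2

β2 stroke→Sf1  (Sf1: flow source, stroke at near end)
β3 stroke→I1  (I1: I, integral causality)
β0 stroke→J1  (common-f at J1 fixed by 3)
β4 stroke→J1  (1-jn J1 has f-setter on 3)
β1 stroke→J2  (GY GY1: same side as bond 0)
β5 stroke→I2  (common-e at J2 fixed by 1)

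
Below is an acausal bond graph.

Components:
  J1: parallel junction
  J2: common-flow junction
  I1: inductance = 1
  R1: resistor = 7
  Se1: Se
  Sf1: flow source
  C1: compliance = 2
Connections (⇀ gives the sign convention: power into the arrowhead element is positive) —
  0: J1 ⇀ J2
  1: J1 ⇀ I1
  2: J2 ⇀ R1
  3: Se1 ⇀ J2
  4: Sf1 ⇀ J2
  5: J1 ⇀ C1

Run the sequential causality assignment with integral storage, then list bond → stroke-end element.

β3 |J2  (Se1: effort source, stroke at far end)
β4 |Sf1  (Sf1 fixes flow; stroke at Sf1)
β0 |J2  (J2 flow already set via bond 4)
β2 |J2  (J2: bond 4 brought flow, rest push out)
β1 |I1  (I1 outputs flow p/I1)
β5 |J1  (J1 needs exactly one e-in)

β0 →J2
β1 →I1
β2 →J2
β3 →J2
β4 →Sf1
β5 →J1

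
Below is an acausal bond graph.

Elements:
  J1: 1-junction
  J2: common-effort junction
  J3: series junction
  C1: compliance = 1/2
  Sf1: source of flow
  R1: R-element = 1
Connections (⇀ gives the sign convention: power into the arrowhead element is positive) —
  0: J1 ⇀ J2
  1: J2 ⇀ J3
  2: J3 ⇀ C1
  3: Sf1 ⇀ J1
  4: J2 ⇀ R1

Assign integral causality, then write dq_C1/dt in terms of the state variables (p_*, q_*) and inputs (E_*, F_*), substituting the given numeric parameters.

#3 →Sf1  (Sf1 (Sf) sets flow on bond)
#0 →J1  (J1: bond 3 brought flow, rest push out)
#2 →J3  (C1 outputs effort q/C1)
#1 →J2  (J3 needs exactly one f-in)
#4 →R1  (J2 effort already set via bond 1)

dq_C1/dt = F_Sf1 - 2*q_C1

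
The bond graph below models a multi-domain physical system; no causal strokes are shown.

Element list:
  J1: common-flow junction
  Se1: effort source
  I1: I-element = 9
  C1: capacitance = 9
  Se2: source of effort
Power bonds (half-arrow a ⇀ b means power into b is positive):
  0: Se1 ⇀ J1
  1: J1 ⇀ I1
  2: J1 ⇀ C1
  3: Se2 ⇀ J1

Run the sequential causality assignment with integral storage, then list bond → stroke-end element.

#0 |J1
#1 |I1
#2 |J1
#3 |J1

bond 0 |J1  (Se1: effort source, stroke at far end)
bond 3 |J1  (Se2 (Se) sets effort on bond)
bond 1 |I1  (I1 integral (f out))
bond 2 |J1  (J1: bond 1 brought flow, rest push out)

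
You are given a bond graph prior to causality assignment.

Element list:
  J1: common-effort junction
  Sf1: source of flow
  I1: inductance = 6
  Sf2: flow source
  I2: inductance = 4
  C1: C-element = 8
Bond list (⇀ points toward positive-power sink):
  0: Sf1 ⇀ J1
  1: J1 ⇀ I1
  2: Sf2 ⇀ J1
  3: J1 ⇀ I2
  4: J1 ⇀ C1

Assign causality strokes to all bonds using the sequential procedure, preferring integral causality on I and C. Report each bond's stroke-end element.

#0 stroke at Sf1
#1 stroke at I1
#2 stroke at Sf2
#3 stroke at I2
#4 stroke at J1

#0 |Sf1  (Sf1: flow source, stroke at near end)
#2 |Sf2  (Sf2: flow source, stroke at near end)
#1 |I1  (I1 integral (f out))
#3 |I2  (prefer integral on I2)
#4 |J1  (only one effort-in slot at J1)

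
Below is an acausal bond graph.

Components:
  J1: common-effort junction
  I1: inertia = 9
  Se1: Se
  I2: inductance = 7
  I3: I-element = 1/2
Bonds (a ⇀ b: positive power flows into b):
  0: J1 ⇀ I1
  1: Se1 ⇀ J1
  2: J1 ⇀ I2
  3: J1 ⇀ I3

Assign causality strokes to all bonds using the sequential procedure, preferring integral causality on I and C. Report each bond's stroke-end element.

β0 |I1
β1 |J1
β2 |I2
β3 |I3

β1 |J1  (Se1: effort source, stroke at far end)
β0 |I1  (J1: bond 1 brought effort, rest push out)
β2 |I2  (common-e at J1 fixed by 1)
β3 |I3  (J1 effort already set via bond 1)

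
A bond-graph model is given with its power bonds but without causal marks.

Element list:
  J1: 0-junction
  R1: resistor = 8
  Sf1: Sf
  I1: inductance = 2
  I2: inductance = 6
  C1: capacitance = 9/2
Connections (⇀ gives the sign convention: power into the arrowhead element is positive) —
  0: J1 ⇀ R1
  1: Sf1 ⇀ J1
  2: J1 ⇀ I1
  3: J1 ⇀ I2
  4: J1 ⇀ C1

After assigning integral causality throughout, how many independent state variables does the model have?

3  (C1, I1, I2 all integral)

bond 1 stroke at Sf1  (source Sf1 imposes f)
bond 2 stroke at I1  (prefer integral on I1)
bond 3 stroke at I2  (I2 outputs flow p/I2)
bond 4 stroke at J1  (prefer integral on C1)
bond 0 stroke at R1  (J1 effort already set via bond 4)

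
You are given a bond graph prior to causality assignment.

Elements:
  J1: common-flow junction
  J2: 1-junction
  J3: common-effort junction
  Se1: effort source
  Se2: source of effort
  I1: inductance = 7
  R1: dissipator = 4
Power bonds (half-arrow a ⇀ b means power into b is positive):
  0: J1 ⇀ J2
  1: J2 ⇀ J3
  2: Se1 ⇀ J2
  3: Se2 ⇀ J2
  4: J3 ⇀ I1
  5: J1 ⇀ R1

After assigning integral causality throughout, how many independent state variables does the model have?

#2 stroke→J2  (Se1: effort source, stroke at far end)
#3 stroke→J2  (Se2 (Se) sets effort on bond)
#4 stroke→I1  (prefer integral on I1)
#1 stroke→J3  (J3: last free bond brings effort in)
#0 stroke→J2  (J2 flow already set via bond 1)
#5 stroke→J1  (J1: bond 0 brought flow, rest push out)

1  (I1 all integral)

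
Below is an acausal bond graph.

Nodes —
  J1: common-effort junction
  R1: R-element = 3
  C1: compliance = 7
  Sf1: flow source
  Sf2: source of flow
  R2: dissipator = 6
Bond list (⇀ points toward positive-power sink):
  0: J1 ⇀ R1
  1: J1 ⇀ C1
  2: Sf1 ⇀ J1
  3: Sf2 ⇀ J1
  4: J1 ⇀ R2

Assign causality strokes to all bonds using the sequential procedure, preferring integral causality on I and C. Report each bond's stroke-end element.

β2 stroke at Sf1  (Sf1: flow source, stroke at near end)
β3 stroke at Sf2  (source Sf2 imposes f)
β1 stroke at J1  (prefer integral on C1)
β0 stroke at R1  (J1 effort already set via bond 1)
β4 stroke at R2  (J1: bond 1 brought effort, rest push out)

bond 0 stroke→R1
bond 1 stroke→J1
bond 2 stroke→Sf1
bond 3 stroke→Sf2
bond 4 stroke→R2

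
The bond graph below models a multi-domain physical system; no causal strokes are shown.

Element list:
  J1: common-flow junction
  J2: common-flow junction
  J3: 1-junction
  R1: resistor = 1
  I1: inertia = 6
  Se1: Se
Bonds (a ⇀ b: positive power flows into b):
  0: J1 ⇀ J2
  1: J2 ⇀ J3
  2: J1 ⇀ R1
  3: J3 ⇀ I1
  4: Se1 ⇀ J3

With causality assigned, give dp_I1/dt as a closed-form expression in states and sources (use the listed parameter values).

dp_I1/dt = E_Se1 - p_I1/6

β4 →J3  (Se1 (Se) sets effort on bond)
β3 →I1  (I1 integral (f out))
β1 →J3  (J3: bond 3 brought flow, rest push out)
β0 →J2  (1-jn J2 has f-setter on 1)
β2 →J1  (common-f at J1 fixed by 0)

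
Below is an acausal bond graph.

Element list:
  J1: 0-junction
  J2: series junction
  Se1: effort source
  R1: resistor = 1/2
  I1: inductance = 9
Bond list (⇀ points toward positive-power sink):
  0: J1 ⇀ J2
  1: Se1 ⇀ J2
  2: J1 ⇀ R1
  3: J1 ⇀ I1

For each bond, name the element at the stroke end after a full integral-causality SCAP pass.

β0 |J1
β1 |J2
β2 |R1
β3 |I1

b1 stroke→J2  (source Se1 imposes e)
b0 stroke→J1  (only one flow-in slot at J2)
b2 stroke→R1  (common-e at J1 fixed by 0)
b3 stroke→I1  (J1: bond 0 brought effort, rest push out)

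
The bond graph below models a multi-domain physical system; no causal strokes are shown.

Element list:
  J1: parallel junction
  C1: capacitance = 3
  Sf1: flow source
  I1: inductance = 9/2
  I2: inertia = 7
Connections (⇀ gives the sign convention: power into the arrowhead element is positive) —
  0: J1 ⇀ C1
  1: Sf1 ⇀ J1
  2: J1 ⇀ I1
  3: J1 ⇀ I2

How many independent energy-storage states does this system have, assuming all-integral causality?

β1 stroke at Sf1  (Sf1: flow source, stroke at near end)
β0 stroke at J1  (C1 outputs effort q/C1)
β2 stroke at I1  (0-jn J1 has e-setter on 0)
β3 stroke at I2  (J1: bond 0 brought effort, rest push out)

3  (C1, I1, I2 all integral)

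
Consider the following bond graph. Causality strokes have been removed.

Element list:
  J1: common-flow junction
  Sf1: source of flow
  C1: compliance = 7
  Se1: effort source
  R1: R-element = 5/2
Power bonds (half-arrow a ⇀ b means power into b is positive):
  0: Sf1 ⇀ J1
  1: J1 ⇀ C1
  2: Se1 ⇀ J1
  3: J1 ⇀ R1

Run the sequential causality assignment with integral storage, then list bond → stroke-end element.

bond 0 |Sf1  (Sf1 (Sf) sets flow on bond)
bond 2 |J1  (Se1 fixes effort; stroke away)
bond 1 |J1  (1-jn J1 has f-setter on 0)
bond 3 |J1  (1-jn J1 has f-setter on 0)

b0 stroke at Sf1
b1 stroke at J1
b2 stroke at J1
b3 stroke at J1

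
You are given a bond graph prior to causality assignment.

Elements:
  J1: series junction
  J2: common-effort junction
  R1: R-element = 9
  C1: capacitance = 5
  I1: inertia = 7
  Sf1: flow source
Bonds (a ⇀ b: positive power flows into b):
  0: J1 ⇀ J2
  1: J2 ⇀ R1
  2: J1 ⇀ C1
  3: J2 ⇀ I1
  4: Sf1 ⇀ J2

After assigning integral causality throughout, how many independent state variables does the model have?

2  (C1, I1 all integral)

#4 →Sf1  (Sf1 fixes flow; stroke at Sf1)
#2 →J1  (C1 outputs effort q/C1)
#0 →J2  (closing 1-jn rule on J1)
#1 →R1  (J2: bond 0 brought effort, rest push out)
#3 →I1  (0-jn J2 has e-setter on 0)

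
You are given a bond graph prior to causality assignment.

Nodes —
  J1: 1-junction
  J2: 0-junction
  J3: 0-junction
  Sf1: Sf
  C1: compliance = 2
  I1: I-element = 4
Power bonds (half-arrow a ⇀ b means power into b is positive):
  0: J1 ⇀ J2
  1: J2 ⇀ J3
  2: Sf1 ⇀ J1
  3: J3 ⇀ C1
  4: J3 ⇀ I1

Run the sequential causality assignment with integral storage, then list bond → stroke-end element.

bond 0 stroke→J1
bond 1 stroke→J2
bond 2 stroke→Sf1
bond 3 stroke→J3
bond 4 stroke→I1

β2 →Sf1  (Sf1 (Sf) sets flow on bond)
β0 →J1  (1-jn J1 has f-setter on 2)
β1 →J2  (closing 0-jn rule on J2)
β3 →J3  (C1 integral (e out))
β4 →I1  (common-e at J3 fixed by 3)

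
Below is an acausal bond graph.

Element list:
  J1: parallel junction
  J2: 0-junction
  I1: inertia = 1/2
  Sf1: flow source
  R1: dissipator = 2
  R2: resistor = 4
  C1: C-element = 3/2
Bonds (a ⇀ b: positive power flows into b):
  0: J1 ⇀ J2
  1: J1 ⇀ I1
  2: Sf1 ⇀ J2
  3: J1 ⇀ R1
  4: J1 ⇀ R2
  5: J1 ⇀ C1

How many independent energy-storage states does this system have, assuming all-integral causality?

2  (C1, I1 all integral)

b2 →Sf1  (Sf1 (Sf) sets flow on bond)
b0 →J2  (J2: last free bond brings effort in)
b1 →I1  (I1: I, integral causality)
b5 →J1  (C1 outputs effort q/C1)
b3 →R1  (J1: bond 5 brought effort, rest push out)
b4 →R2  (common-e at J1 fixed by 5)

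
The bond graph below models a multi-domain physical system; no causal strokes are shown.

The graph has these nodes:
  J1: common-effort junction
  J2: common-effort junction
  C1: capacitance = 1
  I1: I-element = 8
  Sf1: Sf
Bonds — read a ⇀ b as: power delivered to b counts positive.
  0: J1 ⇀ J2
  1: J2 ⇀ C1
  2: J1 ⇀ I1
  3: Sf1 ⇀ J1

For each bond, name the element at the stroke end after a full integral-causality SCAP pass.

β3 stroke→Sf1  (Sf1 fixes flow; stroke at Sf1)
β1 stroke→J2  (prefer integral on C1)
β0 stroke→J1  (0-jn J2 has e-setter on 1)
β2 stroke→I1  (J1: bond 0 brought effort, rest push out)

#0 |J1
#1 |J2
#2 |I1
#3 |Sf1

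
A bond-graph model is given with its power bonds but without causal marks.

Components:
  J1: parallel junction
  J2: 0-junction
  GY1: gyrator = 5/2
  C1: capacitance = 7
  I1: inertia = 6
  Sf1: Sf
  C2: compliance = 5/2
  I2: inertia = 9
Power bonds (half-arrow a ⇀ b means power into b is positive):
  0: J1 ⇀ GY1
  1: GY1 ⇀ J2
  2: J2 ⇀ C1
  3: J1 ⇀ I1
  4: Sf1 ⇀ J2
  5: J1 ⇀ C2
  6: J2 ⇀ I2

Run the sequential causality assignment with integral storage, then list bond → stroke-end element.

β4 |Sf1  (Sf1 (Sf) sets flow on bond)
β2 |J2  (C1: C, integral causality)
β1 |GY1  (J2 effort already set via bond 2)
β6 |I2  (J2: bond 2 brought effort, rest push out)
β0 |GY1  (through GY1, causality inverts; strokes same side of GY1)
β3 |I1  (I1: I, integral causality)
β5 |J1  (closing 0-jn rule on J1)

bond 0 →GY1
bond 1 →GY1
bond 2 →J2
bond 3 →I1
bond 4 →Sf1
bond 5 →J1
bond 6 →I2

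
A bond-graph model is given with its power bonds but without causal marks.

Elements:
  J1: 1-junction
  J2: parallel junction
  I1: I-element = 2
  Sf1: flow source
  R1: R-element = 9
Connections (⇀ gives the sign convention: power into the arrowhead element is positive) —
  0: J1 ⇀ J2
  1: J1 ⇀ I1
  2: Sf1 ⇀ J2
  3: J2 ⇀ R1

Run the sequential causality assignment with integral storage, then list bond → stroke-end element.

bond 0 stroke at J1
bond 1 stroke at I1
bond 2 stroke at Sf1
bond 3 stroke at J2

bond 2 stroke at Sf1  (source Sf1 imposes f)
bond 1 stroke at I1  (I1: I, integral causality)
bond 0 stroke at J1  (J1 flow already set via bond 1)
bond 3 stroke at J2  (only one effort-in slot at J2)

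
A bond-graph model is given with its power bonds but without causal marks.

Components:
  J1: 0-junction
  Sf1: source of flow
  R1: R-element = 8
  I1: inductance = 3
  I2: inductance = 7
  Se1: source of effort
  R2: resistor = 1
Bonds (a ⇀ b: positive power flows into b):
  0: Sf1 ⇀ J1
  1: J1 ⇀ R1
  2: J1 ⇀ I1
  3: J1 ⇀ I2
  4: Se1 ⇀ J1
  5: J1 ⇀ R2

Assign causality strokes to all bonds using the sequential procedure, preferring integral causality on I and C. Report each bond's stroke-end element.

#0 stroke→Sf1
#1 stroke→R1
#2 stroke→I1
#3 stroke→I2
#4 stroke→J1
#5 stroke→R2

#0 |Sf1  (Sf1: flow source, stroke at near end)
#4 |J1  (Se1: effort source, stroke at far end)
#1 |R1  (J1: bond 4 brought effort, rest push out)
#2 |I1  (0-jn J1 has e-setter on 4)
#3 |I2  (J1: bond 4 brought effort, rest push out)
#5 |R2  (J1 effort already set via bond 4)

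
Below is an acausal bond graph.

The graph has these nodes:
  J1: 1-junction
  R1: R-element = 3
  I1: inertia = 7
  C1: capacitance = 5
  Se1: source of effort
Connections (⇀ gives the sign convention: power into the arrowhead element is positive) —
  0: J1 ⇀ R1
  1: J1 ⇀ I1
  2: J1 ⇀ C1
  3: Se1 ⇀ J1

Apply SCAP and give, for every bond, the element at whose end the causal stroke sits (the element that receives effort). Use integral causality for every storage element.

#0 |J1
#1 |I1
#2 |J1
#3 |J1

bond 3 stroke→J1  (Se1 fixes effort; stroke away)
bond 1 stroke→I1  (I1 outputs flow p/I1)
bond 0 stroke→J1  (J1 flow already set via bond 1)
bond 2 stroke→J1  (common-f at J1 fixed by 1)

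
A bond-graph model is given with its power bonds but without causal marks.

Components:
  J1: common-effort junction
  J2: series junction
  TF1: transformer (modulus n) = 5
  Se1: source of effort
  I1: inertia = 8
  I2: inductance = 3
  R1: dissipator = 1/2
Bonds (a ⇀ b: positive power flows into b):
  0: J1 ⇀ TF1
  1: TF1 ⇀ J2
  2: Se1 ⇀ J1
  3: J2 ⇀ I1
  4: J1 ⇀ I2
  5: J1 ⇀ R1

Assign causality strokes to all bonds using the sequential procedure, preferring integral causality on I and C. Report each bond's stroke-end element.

β0 →TF1
β1 →J2
β2 →J1
β3 →I1
β4 →I2
β5 →R1

#2 →J1  (source Se1 imposes e)
#0 →TF1  (J1 effort already set via bond 2)
#4 →I2  (J1: bond 2 brought effort, rest push out)
#5 →R1  (J1: bond 2 brought effort, rest push out)
#1 →J2  (TF1: transformer flips bond 0)
#3 →I1  (closing 1-jn rule on J2)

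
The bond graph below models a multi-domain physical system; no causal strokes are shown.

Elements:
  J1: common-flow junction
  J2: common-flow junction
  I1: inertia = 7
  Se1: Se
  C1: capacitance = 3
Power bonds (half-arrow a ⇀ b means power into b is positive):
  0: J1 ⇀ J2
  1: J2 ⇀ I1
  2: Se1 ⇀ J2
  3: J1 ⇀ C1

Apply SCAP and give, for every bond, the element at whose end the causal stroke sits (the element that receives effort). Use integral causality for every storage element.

bond 2 stroke→J2  (source Se1 imposes e)
bond 1 stroke→I1  (prefer integral on I1)
bond 0 stroke→J2  (J2: bond 1 brought flow, rest push out)
bond 3 stroke→J1  (common-f at J1 fixed by 0)

bond 0 stroke at J2
bond 1 stroke at I1
bond 2 stroke at J2
bond 3 stroke at J1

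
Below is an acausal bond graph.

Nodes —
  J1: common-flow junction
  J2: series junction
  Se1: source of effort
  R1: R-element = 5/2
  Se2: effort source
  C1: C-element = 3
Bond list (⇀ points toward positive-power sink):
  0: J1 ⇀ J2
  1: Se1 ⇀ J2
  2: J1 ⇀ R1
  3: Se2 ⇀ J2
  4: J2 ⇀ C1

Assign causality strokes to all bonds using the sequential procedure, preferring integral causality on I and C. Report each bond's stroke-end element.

#0 |J1
#1 |J2
#2 |R1
#3 |J2
#4 |J2

β1 →J2  (Se1 fixes effort; stroke away)
β3 →J2  (source Se2 imposes e)
β4 →J2  (C1: C, integral causality)
β0 →J1  (J2 needs exactly one f-in)
β2 →R1  (J1 needs exactly one f-in)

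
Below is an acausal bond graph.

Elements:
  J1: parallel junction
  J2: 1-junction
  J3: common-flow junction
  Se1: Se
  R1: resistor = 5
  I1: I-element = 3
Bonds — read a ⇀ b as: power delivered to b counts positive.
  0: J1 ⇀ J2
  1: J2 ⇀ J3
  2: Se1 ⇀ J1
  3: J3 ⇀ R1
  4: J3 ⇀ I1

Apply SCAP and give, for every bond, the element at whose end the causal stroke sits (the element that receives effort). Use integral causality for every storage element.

β0 →J2
β1 →J3
β2 →J1
β3 →J3
β4 →I1

b2 stroke→J1  (Se1 fixes effort; stroke away)
b0 stroke→J2  (J1: bond 2 brought effort, rest push out)
b1 stroke→J3  (only one flow-in slot at J2)
b4 stroke→I1  (I1 integral (f out))
b3 stroke→J3  (1-jn J3 has f-setter on 4)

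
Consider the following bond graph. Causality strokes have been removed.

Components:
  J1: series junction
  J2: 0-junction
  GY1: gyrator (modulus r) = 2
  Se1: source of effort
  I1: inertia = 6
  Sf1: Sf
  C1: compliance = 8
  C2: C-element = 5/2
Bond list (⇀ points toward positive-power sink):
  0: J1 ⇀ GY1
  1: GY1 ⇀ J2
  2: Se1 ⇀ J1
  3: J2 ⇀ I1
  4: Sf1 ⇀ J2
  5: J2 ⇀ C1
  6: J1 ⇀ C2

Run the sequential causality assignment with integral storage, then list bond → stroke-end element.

bond 0 →GY1
bond 1 →GY1
bond 2 →J1
bond 3 →I1
bond 4 →Sf1
bond 5 →J2
bond 6 →J1

b2 stroke→J1  (source Se1 imposes e)
b4 stroke→Sf1  (Sf1: flow source, stroke at near end)
b3 stroke→I1  (I1 outputs flow p/I1)
b5 stroke→J2  (prefer integral on C1)
b1 stroke→GY1  (0-jn J2 has e-setter on 5)
b0 stroke→GY1  (through GY1, causality inverts; strokes same side of GY1)
b6 stroke→J1  (1-jn J1 has f-setter on 0)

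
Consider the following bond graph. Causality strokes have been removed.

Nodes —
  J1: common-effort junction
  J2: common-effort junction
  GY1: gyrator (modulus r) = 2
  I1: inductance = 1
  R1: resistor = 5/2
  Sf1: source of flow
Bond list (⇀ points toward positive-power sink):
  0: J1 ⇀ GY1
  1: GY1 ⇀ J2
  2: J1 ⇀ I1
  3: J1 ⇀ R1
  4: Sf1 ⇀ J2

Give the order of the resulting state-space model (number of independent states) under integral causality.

bond 4 →Sf1  (source Sf1 imposes f)
bond 1 →J2  (J2 needs exactly one e-in)
bond 0 →J1  (GY GY1: same side as bond 1)
bond 2 →I1  (common-e at J1 fixed by 0)
bond 3 →R1  (0-jn J1 has e-setter on 0)

1  (I1 all integral)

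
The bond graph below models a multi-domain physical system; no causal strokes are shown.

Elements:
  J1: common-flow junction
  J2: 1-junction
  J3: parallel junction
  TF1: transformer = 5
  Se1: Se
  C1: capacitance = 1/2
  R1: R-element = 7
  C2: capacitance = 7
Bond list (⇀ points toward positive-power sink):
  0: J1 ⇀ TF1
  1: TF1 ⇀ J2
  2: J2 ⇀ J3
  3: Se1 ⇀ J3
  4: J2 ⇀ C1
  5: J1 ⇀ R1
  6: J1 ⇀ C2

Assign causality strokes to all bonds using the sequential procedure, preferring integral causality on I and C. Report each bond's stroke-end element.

β0 stroke at J1
β1 stroke at TF1
β2 stroke at J2
β3 stroke at J3
β4 stroke at J2
β5 stroke at R1
β6 stroke at J1

b3 →J3  (Se1 (Se) sets effort on bond)
b2 →J2  (common-e at J3 fixed by 3)
b4 →J2  (prefer integral on C1)
b1 →TF1  (only one flow-in slot at J2)
b0 →J1  (TF1 one-in-one-out from 1)
b6 →J1  (C2 outputs effort q/C2)
b5 →R1  (J1 needs exactly one f-in)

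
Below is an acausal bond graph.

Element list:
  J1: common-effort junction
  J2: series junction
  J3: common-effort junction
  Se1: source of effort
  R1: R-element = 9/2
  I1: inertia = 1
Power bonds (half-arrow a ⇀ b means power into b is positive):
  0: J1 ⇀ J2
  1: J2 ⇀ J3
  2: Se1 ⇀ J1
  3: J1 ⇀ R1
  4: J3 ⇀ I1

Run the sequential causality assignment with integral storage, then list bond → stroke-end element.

b2 →J1  (Se1 fixes effort; stroke away)
b0 →J2  (J1 effort already set via bond 2)
b3 →R1  (J1 effort already set via bond 2)
b1 →J3  (J2 needs exactly one f-in)
b4 →I1  (common-e at J3 fixed by 1)

#0 |J2
#1 |J3
#2 |J1
#3 |R1
#4 |I1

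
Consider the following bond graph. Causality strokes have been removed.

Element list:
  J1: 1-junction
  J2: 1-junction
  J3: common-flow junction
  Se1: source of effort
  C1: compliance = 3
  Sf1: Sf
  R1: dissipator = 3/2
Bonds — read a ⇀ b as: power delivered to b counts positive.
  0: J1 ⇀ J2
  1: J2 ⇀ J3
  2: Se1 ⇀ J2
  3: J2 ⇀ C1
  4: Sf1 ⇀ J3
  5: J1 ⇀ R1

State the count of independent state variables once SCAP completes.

β2 |J2  (Se1 fixes effort; stroke away)
β4 |Sf1  (Sf1: flow source, stroke at near end)
β1 |J3  (J3: bond 4 brought flow, rest push out)
β0 |J2  (J2 flow already set via bond 1)
β3 |J2  (J2 flow already set via bond 1)
β5 |J1  (J1 flow already set via bond 0)

1  (C1 all integral)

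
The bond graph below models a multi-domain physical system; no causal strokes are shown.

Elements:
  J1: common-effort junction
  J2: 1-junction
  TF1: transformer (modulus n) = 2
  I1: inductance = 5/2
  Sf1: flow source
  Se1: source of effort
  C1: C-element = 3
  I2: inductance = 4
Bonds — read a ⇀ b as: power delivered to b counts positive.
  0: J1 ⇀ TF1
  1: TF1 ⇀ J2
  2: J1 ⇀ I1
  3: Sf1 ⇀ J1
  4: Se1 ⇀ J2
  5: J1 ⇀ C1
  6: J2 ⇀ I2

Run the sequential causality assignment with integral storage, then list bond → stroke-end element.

b0 stroke→TF1
b1 stroke→J2
b2 stroke→I1
b3 stroke→Sf1
b4 stroke→J2
b5 stroke→J1
b6 stroke→I2

b3 |Sf1  (source Sf1 imposes f)
b4 |J2  (Se1 (Se) sets effort on bond)
b2 |I1  (prefer integral on I1)
b5 |J1  (C1 integral (e out))
b0 |TF1  (J1: bond 5 brought effort, rest push out)
b1 |J2  (TF1: transformer flips bond 0)
b6 |I2  (J2: last free bond brings flow in)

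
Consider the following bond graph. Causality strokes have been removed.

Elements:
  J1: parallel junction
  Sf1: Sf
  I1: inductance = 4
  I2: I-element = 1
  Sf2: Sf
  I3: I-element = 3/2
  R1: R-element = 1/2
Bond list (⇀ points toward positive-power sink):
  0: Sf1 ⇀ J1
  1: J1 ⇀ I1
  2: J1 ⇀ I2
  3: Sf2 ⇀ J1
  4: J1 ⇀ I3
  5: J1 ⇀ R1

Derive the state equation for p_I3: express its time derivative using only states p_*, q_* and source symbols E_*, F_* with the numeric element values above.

#0 stroke at Sf1  (Sf1 (Sf) sets flow on bond)
#3 stroke at Sf2  (Sf2: flow source, stroke at near end)
#1 stroke at I1  (I1: I, integral causality)
#2 stroke at I2  (prefer integral on I2)
#4 stroke at I3  (I3: I, integral causality)
#5 stroke at J1  (J1: last free bond brings effort in)

dp_I3/dt = F_Sf1/2 + F_Sf2/2 - p_I1/8 - p_I2/2 - p_I3/3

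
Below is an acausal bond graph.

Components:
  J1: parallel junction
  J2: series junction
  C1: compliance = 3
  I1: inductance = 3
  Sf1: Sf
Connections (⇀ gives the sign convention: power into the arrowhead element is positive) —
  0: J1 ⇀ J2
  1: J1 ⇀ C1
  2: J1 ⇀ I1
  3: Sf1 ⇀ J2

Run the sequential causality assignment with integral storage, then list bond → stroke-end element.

b3 stroke→Sf1  (source Sf1 imposes f)
b0 stroke→J2  (1-jn J2 has f-setter on 3)
b1 stroke→J1  (C1 outputs effort q/C1)
b2 stroke→I1  (common-e at J1 fixed by 1)

β0 →J2
β1 →J1
β2 →I1
β3 →Sf1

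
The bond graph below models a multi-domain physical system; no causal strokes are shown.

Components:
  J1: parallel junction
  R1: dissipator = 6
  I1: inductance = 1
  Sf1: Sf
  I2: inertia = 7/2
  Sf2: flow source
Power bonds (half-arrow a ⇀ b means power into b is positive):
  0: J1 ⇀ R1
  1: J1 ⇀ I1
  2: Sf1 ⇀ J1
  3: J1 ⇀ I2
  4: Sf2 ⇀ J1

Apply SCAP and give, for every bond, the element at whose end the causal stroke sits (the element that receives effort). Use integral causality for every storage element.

b2 stroke→Sf1  (Sf1 fixes flow; stroke at Sf1)
b4 stroke→Sf2  (source Sf2 imposes f)
b1 stroke→I1  (I1 outputs flow p/I1)
b3 stroke→I2  (I2: I, integral causality)
b0 stroke→J1  (closing 0-jn rule on J1)

#0 stroke→J1
#1 stroke→I1
#2 stroke→Sf1
#3 stroke→I2
#4 stroke→Sf2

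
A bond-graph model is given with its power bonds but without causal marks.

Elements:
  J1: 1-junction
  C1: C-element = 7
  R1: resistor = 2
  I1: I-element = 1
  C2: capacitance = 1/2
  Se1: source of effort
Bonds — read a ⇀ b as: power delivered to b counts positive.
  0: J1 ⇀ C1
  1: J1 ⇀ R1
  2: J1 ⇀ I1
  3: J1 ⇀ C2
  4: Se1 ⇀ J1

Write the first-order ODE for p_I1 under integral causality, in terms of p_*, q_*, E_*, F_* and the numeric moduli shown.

b4 stroke at J1  (Se1 fixes effort; stroke away)
b0 stroke at J1  (prefer integral on C1)
b2 stroke at I1  (I1 outputs flow p/I1)
b1 stroke at J1  (J1 flow already set via bond 2)
b3 stroke at J1  (1-jn J1 has f-setter on 2)

dp_I1/dt = E_Se1 - 2*p_I1 - q_C1/7 - 2*q_C2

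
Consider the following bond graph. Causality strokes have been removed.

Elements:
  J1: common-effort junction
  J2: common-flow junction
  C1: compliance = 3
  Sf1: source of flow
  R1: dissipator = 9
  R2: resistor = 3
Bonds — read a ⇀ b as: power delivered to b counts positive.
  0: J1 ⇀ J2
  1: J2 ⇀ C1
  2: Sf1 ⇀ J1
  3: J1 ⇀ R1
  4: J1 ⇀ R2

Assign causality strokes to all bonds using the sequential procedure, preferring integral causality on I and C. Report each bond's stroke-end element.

b2 |Sf1  (Sf1: flow source, stroke at near end)
b1 |J2  (C1 integral (e out))
b0 |J1  (J2 needs exactly one f-in)
b3 |R1  (0-jn J1 has e-setter on 0)
b4 |R2  (J1: bond 0 brought effort, rest push out)

b0 stroke→J1
b1 stroke→J2
b2 stroke→Sf1
b3 stroke→R1
b4 stroke→R2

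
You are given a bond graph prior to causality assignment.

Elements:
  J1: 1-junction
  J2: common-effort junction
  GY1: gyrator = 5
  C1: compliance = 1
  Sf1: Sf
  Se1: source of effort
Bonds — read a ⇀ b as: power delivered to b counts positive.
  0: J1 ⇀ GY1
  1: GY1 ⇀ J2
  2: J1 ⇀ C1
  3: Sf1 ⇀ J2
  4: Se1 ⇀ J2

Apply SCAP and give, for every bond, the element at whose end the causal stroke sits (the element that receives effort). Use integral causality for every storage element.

#0 stroke at GY1
#1 stroke at GY1
#2 stroke at J1
#3 stroke at Sf1
#4 stroke at J2

bond 3 →Sf1  (Sf1 (Sf) sets flow on bond)
bond 4 →J2  (Se1 fixes effort; stroke away)
bond 1 →GY1  (J2 effort already set via bond 4)
bond 0 →GY1  (through GY1, causality inverts; strokes same side of GY1)
bond 2 →J1  (J1: bond 0 brought flow, rest push out)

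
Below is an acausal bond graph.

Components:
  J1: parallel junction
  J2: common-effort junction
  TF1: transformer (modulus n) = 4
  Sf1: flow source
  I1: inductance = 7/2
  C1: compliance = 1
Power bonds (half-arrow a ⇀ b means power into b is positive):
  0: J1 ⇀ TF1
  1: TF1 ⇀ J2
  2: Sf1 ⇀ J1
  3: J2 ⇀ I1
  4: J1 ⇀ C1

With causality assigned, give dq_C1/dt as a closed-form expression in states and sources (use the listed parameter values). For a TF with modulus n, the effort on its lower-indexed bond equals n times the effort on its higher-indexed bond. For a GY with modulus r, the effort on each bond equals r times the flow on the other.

β2 stroke→Sf1  (Sf1: flow source, stroke at near end)
β3 stroke→I1  (prefer integral on I1)
β1 stroke→J2  (J2: last free bond brings effort in)
β0 stroke→TF1  (TF TF1: opposite of bond 1)
β4 stroke→J1  (only one effort-in slot at J1)

dq_C1/dt = F_Sf1 - p_I1/14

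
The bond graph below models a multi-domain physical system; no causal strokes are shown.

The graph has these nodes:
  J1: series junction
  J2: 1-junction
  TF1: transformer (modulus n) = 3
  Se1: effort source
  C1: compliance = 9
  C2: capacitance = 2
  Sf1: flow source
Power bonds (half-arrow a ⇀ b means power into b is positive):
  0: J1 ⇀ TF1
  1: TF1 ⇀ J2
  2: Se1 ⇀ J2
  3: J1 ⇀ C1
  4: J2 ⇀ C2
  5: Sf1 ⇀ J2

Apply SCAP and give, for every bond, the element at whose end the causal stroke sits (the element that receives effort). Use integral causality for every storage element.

β2 →J2  (Se1 fixes effort; stroke away)
β5 →Sf1  (Sf1: flow source, stroke at near end)
β1 →J2  (1-jn J2 has f-setter on 5)
β4 →J2  (common-f at J2 fixed by 5)
β0 →TF1  (TF1: transformer flips bond 1)
β3 →J1  (J1 flow already set via bond 0)

#0 →TF1
#1 →J2
#2 →J2
#3 →J1
#4 →J2
#5 →Sf1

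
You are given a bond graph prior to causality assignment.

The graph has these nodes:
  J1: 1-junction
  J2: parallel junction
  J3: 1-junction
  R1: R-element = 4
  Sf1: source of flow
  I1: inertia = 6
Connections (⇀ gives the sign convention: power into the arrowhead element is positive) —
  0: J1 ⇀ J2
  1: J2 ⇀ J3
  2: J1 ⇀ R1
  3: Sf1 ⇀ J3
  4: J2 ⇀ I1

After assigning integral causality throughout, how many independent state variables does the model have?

β3 |Sf1  (Sf1: flow source, stroke at near end)
β1 |J3  (common-f at J3 fixed by 3)
β4 |I1  (prefer integral on I1)
β0 |J2  (only one effort-in slot at J2)
β2 |J1  (common-f at J1 fixed by 0)

1  (I1 all integral)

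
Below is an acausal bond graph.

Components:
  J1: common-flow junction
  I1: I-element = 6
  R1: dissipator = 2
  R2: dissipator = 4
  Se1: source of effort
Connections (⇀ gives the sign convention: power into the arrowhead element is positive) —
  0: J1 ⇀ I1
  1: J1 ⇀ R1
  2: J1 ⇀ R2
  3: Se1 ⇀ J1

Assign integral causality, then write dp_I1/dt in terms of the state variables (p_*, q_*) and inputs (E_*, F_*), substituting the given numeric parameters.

b3 |J1  (Se1 fixes effort; stroke away)
b0 |I1  (I1 integral (f out))
b1 |J1  (J1: bond 0 brought flow, rest push out)
b2 |J1  (common-f at J1 fixed by 0)

dp_I1/dt = E_Se1 - p_I1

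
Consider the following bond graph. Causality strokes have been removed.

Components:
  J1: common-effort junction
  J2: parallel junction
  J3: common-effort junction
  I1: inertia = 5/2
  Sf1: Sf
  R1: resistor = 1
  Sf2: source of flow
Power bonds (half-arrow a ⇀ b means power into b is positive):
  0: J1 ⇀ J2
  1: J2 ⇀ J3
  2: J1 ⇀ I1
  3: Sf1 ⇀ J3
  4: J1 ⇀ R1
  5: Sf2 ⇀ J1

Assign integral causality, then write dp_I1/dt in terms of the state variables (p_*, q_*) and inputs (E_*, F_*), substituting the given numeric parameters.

b3 →Sf1  (source Sf1 imposes f)
b5 →Sf2  (Sf2 fixes flow; stroke at Sf2)
b1 →J3  (closing 0-jn rule on J3)
b0 →J2  (J2 needs exactly one e-in)
b2 →I1  (I1: I, integral causality)
b4 →J1  (closing 0-jn rule on J1)

dp_I1/dt = F_Sf1 + F_Sf2 - 2*p_I1/5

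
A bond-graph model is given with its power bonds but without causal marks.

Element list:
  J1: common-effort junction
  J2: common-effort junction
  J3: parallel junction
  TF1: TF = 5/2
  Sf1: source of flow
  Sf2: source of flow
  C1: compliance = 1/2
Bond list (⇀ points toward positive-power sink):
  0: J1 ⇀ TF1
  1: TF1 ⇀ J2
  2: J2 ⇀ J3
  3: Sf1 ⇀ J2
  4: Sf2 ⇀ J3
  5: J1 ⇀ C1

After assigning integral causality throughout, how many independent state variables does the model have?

1  (C1 all integral)

bond 3 →Sf1  (source Sf1 imposes f)
bond 4 →Sf2  (Sf2 fixes flow; stroke at Sf2)
bond 2 →J3  (J3 needs exactly one e-in)
bond 1 →J2  (J2: last free bond brings effort in)
bond 0 →TF1  (through TF1, causality passes straight; one stroke at TF1)
bond 5 →J1  (J1: last free bond brings effort in)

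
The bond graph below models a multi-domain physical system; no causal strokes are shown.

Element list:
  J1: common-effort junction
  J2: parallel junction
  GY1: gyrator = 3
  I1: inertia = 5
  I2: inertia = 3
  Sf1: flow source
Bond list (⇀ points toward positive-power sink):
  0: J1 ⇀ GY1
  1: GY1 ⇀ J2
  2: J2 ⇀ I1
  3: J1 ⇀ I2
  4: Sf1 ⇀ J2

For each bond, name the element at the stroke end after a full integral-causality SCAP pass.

b0 →J1
b1 →J2
b2 →I1
b3 →I2
b4 →Sf1

bond 4 →Sf1  (Sf1 (Sf) sets flow on bond)
bond 2 →I1  (I1 outputs flow p/I1)
bond 1 →J2  (J2 needs exactly one e-in)
bond 0 →J1  (GY1: gyrator matches bond 1)
bond 3 →I2  (common-e at J1 fixed by 0)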